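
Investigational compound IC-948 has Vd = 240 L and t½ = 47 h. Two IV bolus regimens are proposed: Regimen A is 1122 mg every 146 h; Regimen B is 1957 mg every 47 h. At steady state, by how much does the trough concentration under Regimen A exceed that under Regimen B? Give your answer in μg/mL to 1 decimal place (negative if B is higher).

Regimen A: f = (1/2)^(146/47) ≈ 0.1161; Cmin,ss = (1122/240)·f/(1−f) ≈ 0.614 μg/mL.
Regimen B: f = (1/2)^(47/47) ≈ 0.5000; Cmin,ss = (1957/240)·f/(1−f) ≈ 8.154 μg/mL.
Difference ≈ 0.614 − 8.154 ≈ -7.540 μg/mL.

-7.5 μg/mL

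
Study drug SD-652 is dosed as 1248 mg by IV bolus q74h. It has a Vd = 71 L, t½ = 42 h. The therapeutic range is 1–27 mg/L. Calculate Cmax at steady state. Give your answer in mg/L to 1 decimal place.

24.9 mg/L

Over one 74-h interval, 74/42 ≈ 1.7619 half-lives elapse, leaving f ≈ 0.2949 of each dose.
Accumulation ratio R = 1/(1 − f) ≈ 1/0.7051 ≈ 1.4182.
Single-dose peak C₀ = D/Vd = 1248/71 ≈ 17.577 mg/L.
Cmax,ss = C₀/(1 − f) ≈ 17.577/0.7051 ≈ 24.928 mg/L.
Peak 24.9 mg/L vs MTC 27 mg/L: below toxic threshold.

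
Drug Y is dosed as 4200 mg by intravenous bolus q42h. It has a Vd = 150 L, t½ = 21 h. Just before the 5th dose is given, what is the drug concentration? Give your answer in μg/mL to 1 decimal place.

9.3 μg/mL

f = (1/2)^(τ/t½) = (1/2)^(42/21) ≈ 0.2500.
C₀ = D/Vd = 4200/150 ≈ 28.000 μg/mL.
Before the 5th dose, 4 doses have been given. Superposition: Cmin = C₀·(f + f² + … + f^4).
≈ 28.000 × (0.2500 + 0.0625 + 0.0156 + 0.0039) ≈ 28.000 × 0.3320 ≈ 9.296 μg/mL.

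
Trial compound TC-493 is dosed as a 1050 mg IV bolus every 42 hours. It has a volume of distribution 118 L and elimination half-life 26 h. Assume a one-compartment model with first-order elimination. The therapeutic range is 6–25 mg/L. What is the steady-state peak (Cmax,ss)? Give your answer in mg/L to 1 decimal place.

Over one 42-h interval, 42/26 ≈ 1.6154 half-lives elapse, leaving f ≈ 0.3264 of each dose.
At steady state, accumulation factor R = 1/(1 − e^(−kτ)) ≈ 1.4846.
Single-dose peak C₀ = D/Vd = 1050/118 ≈ 8.898 mg/L.
Steady-state peak Cmax,ss = C₀·R ≈ 8.898 × 1.4846 ≈ 13.210 mg/L.
Peak 13.2 mg/L vs MTC 25 mg/L: below toxic threshold.

13.2 mg/L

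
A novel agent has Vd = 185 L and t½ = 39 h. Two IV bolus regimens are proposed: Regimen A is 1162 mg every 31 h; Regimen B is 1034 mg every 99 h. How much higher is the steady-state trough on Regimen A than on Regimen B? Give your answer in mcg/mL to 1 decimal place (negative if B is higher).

Regimen A: f = (1/2)^(31/39) ≈ 0.5764; Cmin,ss = (1162/185)·f/(1−f) ≈ 8.547 mcg/mL.
Regimen B: f = (1/2)^(99/39) ≈ 0.1721; Cmin,ss = (1034/185)·f/(1−f) ≈ 1.162 mcg/mL.
Difference ≈ 8.547 − 1.162 ≈ 7.385 mcg/mL.

7.4 mcg/mL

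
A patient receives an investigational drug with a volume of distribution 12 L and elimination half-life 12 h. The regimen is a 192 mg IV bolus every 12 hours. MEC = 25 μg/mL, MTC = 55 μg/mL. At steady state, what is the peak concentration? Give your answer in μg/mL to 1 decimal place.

32.0 μg/mL

The dosing interval is 1 half-life, so f = 2^(−1) = 0.5.
At steady state, R = 1/(1 − 0.5) = 2/1.
Single-dose peak C₀ = D/Vd = 192/12 = 16 μg/mL.
Steady-state peak Cmax,ss = C₀·R = 16 × 2/1 ≈ 32.000 μg/mL.
Peak 32.0 μg/mL vs MTC 55 μg/mL: below toxic threshold.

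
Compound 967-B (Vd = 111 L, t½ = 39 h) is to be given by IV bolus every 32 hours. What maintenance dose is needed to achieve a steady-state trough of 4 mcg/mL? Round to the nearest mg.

340 mg

τ/t½ = 32/39 ≈ 0.82051, so f = (1/2)^(32/39) ≈ 0.566241.
Cmin,ss = (D/Vd)·f/(1−f), so D = Cmin,ss·Vd·(1−f)/f.
D = 4 × 111 × (1−f)/f ≈ 4 × 111 × 0.76603 ≈ 340.12 mg.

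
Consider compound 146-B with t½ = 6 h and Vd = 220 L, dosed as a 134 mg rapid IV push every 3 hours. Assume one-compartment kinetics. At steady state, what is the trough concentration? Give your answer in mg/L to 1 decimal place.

Over one 3-h interval, 3/6 ≈ 0.5 half-lives elapse, leaving f ≈ 0.7071 of each dose.
Accumulation ratio R = 1/(1 − f) ≈ 1/0.2929 ≈ 3.4141.
Each bolus raises the concentration by D/Vd = 134/220 ≈ 0.609 mg/L.
Cmax,ss = C₀/(1 − f) ≈ 0.609/0.2929 ≈ 2.079 mg/L.
Steady-state trough Cmin,ss = Cmax,ss·f ≈ 2.079 × 0.7071 ≈ 1.470 mg/L.

1.5 mg/L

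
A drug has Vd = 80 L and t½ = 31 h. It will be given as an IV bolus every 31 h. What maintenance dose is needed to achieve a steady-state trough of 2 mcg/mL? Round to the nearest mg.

160 mg

τ/t½ = 31/31 ≈ 1, so f = (1/2)^(31/31) ≈ 0.500000.
Cmin,ss = (D/Vd)·f/(1−f), so D = Cmin,ss·Vd·(1−f)/f.
D = 2 × 80 × (1−f)/f ≈ 2 × 80 × 1.00000 ≈ 160.00 mg.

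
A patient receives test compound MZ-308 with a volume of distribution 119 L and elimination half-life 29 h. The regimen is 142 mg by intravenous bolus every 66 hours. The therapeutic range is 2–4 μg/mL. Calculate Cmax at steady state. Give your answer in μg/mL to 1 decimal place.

k = ln2/t½ = ln2/29 ≈ 0.023902 h⁻¹; fraction remaining f = e^(−kτ) = e^(−0.023902×66) ≈ 0.2065.
At steady state, accumulation factor R = 1/(1 − e^(−kτ)) ≈ 1.2602.
Each bolus raises the concentration by D/Vd = 142/119 ≈ 1.193 μg/mL.
Cmax,ss = C₀/(1 − f) ≈ 1.193/0.7935 ≈ 1.503 μg/mL.
Peak 1.5 μg/mL vs MTC 4 μg/mL: below toxic threshold.

1.5 μg/mL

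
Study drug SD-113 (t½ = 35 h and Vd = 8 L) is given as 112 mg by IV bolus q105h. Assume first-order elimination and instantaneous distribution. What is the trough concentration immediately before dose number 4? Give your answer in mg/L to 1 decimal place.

2.0 mg/L

f = (1/2)^(τ/t½) = (1/2)^(105/35) ≈ 0.1250.
C₀ = D/Vd = 112/8 ≈ 14.000 mg/L.
Before the 4th dose, 3 doses have been given. Superposition: Cmin = C₀·(f + f² + … + f^3).
≈ 14.000 × (0.1250 + 0.0156 + 0.0020) ≈ 14.000 × 0.1426 ≈ 1.996 mg/L.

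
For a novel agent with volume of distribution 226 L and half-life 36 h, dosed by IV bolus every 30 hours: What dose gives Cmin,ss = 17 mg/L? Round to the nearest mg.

τ/t½ = 30/36 ≈ 0.83333, so f = (1/2)^(30/36) ≈ 0.561231.
Cmin,ss = (D/Vd)·f/(1−f), so D = Cmin,ss·Vd·(1−f)/f.
D = 17 × 226 × (1−f)/f ≈ 17 × 226 × 0.78180 ≈ 3003.68 mg.

3004 mg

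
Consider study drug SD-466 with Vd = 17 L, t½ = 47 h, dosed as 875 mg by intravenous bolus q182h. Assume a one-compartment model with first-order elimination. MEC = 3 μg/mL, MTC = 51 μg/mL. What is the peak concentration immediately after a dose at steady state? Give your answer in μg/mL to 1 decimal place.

Over one 182-h interval, 182/47 ≈ 3.8723 half-lives elapse, leaving f ≈ 0.0683 of each dose.
Accumulation ratio R = 1/(1 − f) ≈ 1/0.9317 ≈ 1.0733.
Each bolus raises the concentration by D/Vd = 875/17 ≈ 51.471 μg/mL.
Steady-state peak Cmax,ss = C₀·R ≈ 51.471 × 1.0733 ≈ 55.244 μg/mL.
Peak 55.2 μg/mL vs MTC 51 μg/mL: exceeds toxic threshold.

55.2 μg/mL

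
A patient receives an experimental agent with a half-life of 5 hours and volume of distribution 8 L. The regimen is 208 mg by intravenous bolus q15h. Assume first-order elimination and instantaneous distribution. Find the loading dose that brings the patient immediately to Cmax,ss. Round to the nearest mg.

f = (1/2)^(15/5) ≈ 0.125000; accumulation ratio R = 1/(1−f) ≈ 1.14286.
Loading dose to hit Cmax,ss on first dose: D_load = D_maint·R ≈ 208 × 1.14286 ≈ 237.71 mg.

238 mg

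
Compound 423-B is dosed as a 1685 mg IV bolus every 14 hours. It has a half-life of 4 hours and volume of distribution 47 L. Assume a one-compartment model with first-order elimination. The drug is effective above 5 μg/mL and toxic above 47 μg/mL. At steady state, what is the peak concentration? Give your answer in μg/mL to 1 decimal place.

39.3 μg/mL

τ/t½ = 14/4 ≈ 3.5, so fraction remaining f = (1/2)^(14/4) ≈ 0.0884.
At steady state, accumulation factor R = 1/(1 − e^(−kτ)) ≈ 1.0970.
Each bolus raises the concentration by D/Vd = 1685/47 ≈ 35.851 μg/mL.
Cmax,ss = C₀/(1 − f) ≈ 35.851/0.9116 ≈ 39.328 μg/mL.
Peak 39.3 μg/mL vs MTC 47 μg/mL: below toxic threshold.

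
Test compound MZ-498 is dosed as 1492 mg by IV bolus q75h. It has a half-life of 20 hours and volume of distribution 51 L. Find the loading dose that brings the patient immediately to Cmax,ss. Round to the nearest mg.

f = (1/2)^(75/20) ≈ 0.074325; accumulation ratio R = 1/(1−f) ≈ 1.08029.
Loading dose to hit Cmax,ss on first dose: D_load = D_maint·R ≈ 1492 × 1.08029 ≈ 1611.79 mg.

1612 mg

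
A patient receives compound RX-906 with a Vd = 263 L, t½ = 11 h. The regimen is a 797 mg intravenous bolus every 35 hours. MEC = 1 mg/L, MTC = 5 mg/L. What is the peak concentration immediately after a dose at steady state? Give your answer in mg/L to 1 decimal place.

3.4 mg/L

Over one 35-h interval, 35/11 ≈ 3.1818 half-lives elapse, leaving f ≈ 0.1102 of each dose.
At steady state, accumulation factor R = 1/(1 − e^(−kτ)) ≈ 1.1238.
Single-dose peak C₀ = D/Vd = 797/263 ≈ 3.030 mg/L.
Steady-state peak Cmax,ss = C₀·R ≈ 3.030 × 1.1238 ≈ 3.405 mg/L.
Peak 3.4 mg/L vs MTC 5 mg/L: below toxic threshold.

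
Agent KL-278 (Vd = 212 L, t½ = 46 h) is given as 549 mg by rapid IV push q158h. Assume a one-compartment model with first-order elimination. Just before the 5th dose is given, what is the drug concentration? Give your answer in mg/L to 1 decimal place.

0.3 mg/L

f = (1/2)^(τ/t½) = (1/2)^(158/46) ≈ 0.0925.
C₀ = D/Vd = 549/212 ≈ 2.590 mg/L.
Before the 5th dose, 4 doses have been given. Superposition: Cmin = C₀·(f + f² + … + f^4).
≈ 2.590 × (0.0925 + 0.0086 + 0.0008 + 0.0001) ≈ 2.590 × 0.1020 ≈ 0.264 mg/L.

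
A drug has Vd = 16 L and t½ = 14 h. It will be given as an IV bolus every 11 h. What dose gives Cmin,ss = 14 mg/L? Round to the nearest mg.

162 mg

τ/t½ = 11/14 ≈ 0.78571, so f = (1/2)^(11/14) ≈ 0.580065.
Cmin,ss = (D/Vd)·f/(1−f), so D = Cmin,ss·Vd·(1−f)/f.
D = 14 × 16 × (1−f)/f ≈ 14 × 16 × 0.72394 ≈ 162.16 mg.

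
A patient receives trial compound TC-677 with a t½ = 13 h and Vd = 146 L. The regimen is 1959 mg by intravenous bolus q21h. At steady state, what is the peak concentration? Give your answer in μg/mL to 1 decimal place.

19.9 μg/mL

τ/t½ = 21/13 ≈ 1.6154, so fraction remaining f = (1/2)^(21/13) ≈ 0.3264.
At steady state, accumulation factor R = 1/(1 − e^(−kτ)) ≈ 1.4846.
Each bolus raises the concentration by D/Vd = 1959/146 ≈ 13.418 μg/mL.
Cmax,ss = C₀/(1 − f) ≈ 13.418/0.6736 ≈ 19.920 μg/mL.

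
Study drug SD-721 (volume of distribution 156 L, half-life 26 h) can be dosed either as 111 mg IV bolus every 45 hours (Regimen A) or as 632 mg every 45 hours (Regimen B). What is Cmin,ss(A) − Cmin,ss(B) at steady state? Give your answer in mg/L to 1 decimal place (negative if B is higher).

Regimen A: f = (1/2)^(45/26) ≈ 0.3013; Cmin,ss = (111/156)·f/(1−f) ≈ 0.307 mg/L.
Regimen B: f = (1/2)^(45/26) ≈ 0.3013; Cmin,ss = (632/156)·f/(1−f) ≈ 1.747 mg/L.
Difference ≈ 0.307 − 1.747 ≈ -1.440 mg/L.

-1.4 mg/L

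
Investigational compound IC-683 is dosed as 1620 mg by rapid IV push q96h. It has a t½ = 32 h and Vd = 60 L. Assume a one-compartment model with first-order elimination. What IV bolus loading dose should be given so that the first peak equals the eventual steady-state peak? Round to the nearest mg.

1851 mg

f = (1/2)^(96/32) ≈ 0.125000; accumulation ratio R = 1/(1−f) ≈ 1.14286.
Loading dose to hit Cmax,ss on first dose: D_load = D_maint·R ≈ 1620 × 1.14286 ≈ 1851.43 mg.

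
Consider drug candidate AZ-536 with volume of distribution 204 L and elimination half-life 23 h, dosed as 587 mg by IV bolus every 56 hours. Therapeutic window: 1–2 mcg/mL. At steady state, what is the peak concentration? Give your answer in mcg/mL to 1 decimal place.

Over one 56-h interval, 56/23 ≈ 2.4348 half-lives elapse, leaving f ≈ 0.1850 of each dose.
At steady state, accumulation factor R = 1/(1 − e^(−kτ)) ≈ 1.2270.
Single-dose peak C₀ = D/Vd = 587/204 ≈ 2.877 mcg/mL.
Steady-state peak Cmax,ss = C₀·R ≈ 2.877 × 1.2270 ≈ 3.530 mcg/mL.
Peak 3.5 mcg/mL vs MTC 2 mcg/mL: exceeds toxic threshold.

3.5 mcg/mL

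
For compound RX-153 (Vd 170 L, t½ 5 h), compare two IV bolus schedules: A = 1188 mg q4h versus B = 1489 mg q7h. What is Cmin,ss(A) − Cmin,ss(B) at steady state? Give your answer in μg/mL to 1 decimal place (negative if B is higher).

Regimen A: f = (1/2)^(4/5) ≈ 0.5743; Cmin,ss = (1188/170)·f/(1−f) ≈ 9.428 μg/mL.
Regimen B: f = (1/2)^(7/5) ≈ 0.3789; Cmin,ss = (1489/170)·f/(1−f) ≈ 5.343 μg/mL.
Difference ≈ 9.428 − 5.343 ≈ 4.085 μg/mL.

4.1 μg/mL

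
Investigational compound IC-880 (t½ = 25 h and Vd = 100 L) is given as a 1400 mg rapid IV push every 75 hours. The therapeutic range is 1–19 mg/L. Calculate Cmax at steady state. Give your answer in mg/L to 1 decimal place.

The dosing interval is 3 half-lives, so f = 2^(−3) = 0.125.
Accumulation ratio R = 1/(1 − f) = 1/0.875 = 8/7.
Single-dose peak C₀ = D/Vd = 1400/100 = 14 mg/L.
Steady-state peak Cmax,ss = C₀·R = 14 × 8/7 ≈ 16.000 mg/L.
Peak 16.0 mg/L vs MTC 19 mg/L: below toxic threshold.

16.0 mg/L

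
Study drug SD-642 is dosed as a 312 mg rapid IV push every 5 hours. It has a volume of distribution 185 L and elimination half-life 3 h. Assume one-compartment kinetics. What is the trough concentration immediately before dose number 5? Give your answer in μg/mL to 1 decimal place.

f = (1/2)^(τ/t½) = (1/2)^(5/3) ≈ 0.3150.
C₀ = D/Vd = 312/185 ≈ 1.686 μg/mL.
Before the 5th dose, 4 doses have been given. Superposition: Cmin = C₀·(f + f² + … + f^4).
≈ 1.686 × (0.3150 + 0.0992 + 0.0313 + 0.0098) ≈ 1.686 × 0.4553 ≈ 0.768 μg/mL.

0.8 μg/mL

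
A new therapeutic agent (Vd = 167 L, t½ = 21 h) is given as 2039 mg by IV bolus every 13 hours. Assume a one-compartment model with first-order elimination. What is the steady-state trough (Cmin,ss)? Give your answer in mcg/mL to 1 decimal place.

22.8 mcg/mL

τ/t½ = 13/21 ≈ 0.61905, so fraction remaining f = (1/2)^(13/21) ≈ 0.6511.
Accumulation ratio R = 1/(1 − f) ≈ 1/0.3489 ≈ 2.8662.
Each bolus raises the concentration by D/Vd = 2039/167 ≈ 12.210 mcg/mL.
Steady-state peak Cmax,ss = C₀·R ≈ 12.210 × 2.8662 ≈ 34.996 mcg/mL.
Steady-state trough Cmin,ss = Cmax,ss·f ≈ 34.996 × 0.6511 ≈ 22.786 mcg/mL.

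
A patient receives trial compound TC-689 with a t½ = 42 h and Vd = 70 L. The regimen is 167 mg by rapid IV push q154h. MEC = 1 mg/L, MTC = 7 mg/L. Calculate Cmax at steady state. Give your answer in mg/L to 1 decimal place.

2.6 mg/L

τ/t½ = 154/42 ≈ 3.6667, so fraction remaining f = (1/2)^(154/42) ≈ 0.0787.
Accumulation ratio R = 1/(1 − f) ≈ 1/0.9213 ≈ 1.0854.
Single-dose peak C₀ = D/Vd = 167/70 ≈ 2.386 mg/L.
Steady-state peak Cmax,ss = C₀·R ≈ 2.386 × 1.0854 ≈ 2.590 mg/L.
Peak 2.6 mg/L vs MTC 7 mg/L: below toxic threshold.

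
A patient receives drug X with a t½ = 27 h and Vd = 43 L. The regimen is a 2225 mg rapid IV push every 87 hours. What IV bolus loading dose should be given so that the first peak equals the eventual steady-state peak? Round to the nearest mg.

f = (1/2)^(87/27) ≈ 0.107155; accumulation ratio R = 1/(1−f) ≈ 1.12002.
Loading dose to hit Cmax,ss on first dose: D_load = D_maint·R ≈ 2225 × 1.12002 ≈ 2492.04 mg.

2492 mg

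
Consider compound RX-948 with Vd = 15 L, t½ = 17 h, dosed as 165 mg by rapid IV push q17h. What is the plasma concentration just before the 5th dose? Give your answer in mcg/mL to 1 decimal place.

10.3 mcg/mL

f = (1/2)^(τ/t½) = (1/2)^(17/17) ≈ 0.5000.
C₀ = D/Vd = 165/15 ≈ 11.000 mcg/mL.
Before the 5th dose, 4 doses have been given. Superposition: Cmin = C₀·(f + f² + … + f^4).
≈ 11.000 × (0.5000 + 0.2500 + 0.1250 + 0.0625) ≈ 11.000 × 0.9375 ≈ 10.312 mcg/mL.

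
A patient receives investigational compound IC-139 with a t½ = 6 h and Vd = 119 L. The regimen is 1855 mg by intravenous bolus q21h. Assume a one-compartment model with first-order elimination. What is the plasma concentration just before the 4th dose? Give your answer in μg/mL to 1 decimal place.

1.5 μg/mL

f = (1/2)^(τ/t½) = (1/2)^(21/6) ≈ 0.0884.
C₀ = D/Vd = 1855/119 ≈ 15.588 μg/mL.
Before the 4th dose, 3 doses have been given. Superposition: Cmin = C₀·(f + f² + … + f^3).
≈ 15.588 × (0.0884 + 0.0078 + 0.0007) ≈ 15.588 × 0.0969 ≈ 1.510 μg/mL.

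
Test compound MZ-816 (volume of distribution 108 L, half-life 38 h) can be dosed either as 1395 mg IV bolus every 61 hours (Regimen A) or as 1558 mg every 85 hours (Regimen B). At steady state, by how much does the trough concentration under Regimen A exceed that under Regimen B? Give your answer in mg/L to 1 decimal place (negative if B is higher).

2.4 mg/L

Regimen A: f = (1/2)^(61/38) ≈ 0.3287; Cmin,ss = (1395/108)·f/(1−f) ≈ 6.325 mg/L.
Regimen B: f = (1/2)^(85/38) ≈ 0.2122; Cmin,ss = (1558/108)·f/(1−f) ≈ 3.886 mg/L.
Difference ≈ 6.325 − 3.886 ≈ 2.439 mg/L.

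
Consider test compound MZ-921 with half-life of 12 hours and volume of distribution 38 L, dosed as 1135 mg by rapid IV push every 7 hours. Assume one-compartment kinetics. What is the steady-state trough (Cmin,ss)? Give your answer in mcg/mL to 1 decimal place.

59.9 mcg/mL

τ/t½ = 7/12 ≈ 0.58333, so fraction remaining f = (1/2)^(7/12) ≈ 0.6674.
At steady state, accumulation factor R = 1/(1 − e^(−kτ)) ≈ 3.0066.
Single-dose peak C₀ = D/Vd = 1135/38 ≈ 29.868 mcg/mL.
Steady-state peak Cmax,ss = C₀·R ≈ 29.868 × 3.0066 ≈ 89.801 mcg/mL.
Steady-state trough Cmin,ss = Cmax,ss·f ≈ 89.801 × 0.6674 ≈ 59.933 mcg/mL.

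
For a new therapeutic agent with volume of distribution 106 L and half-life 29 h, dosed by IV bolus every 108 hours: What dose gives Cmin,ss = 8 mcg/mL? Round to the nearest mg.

τ/t½ = 108/29 ≈ 3.7241, so f = (1/2)^(108/29) ≈ 0.075670.
Cmin,ss = (D/Vd)·f/(1−f), so D = Cmin,ss·Vd·(1−f)/f.
D = 8 × 106 × (1−f)/f ≈ 8 × 106 × 12.21528 ≈ 10358.56 mg.

10359 mg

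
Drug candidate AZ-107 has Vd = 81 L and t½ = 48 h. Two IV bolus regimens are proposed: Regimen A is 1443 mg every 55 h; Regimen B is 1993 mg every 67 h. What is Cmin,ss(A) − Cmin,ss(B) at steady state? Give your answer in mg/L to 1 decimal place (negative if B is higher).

Regimen A: f = (1/2)^(55/48) ≈ 0.4519; Cmin,ss = (1443/81)·f/(1−f) ≈ 14.688 mg/L.
Regimen B: f = (1/2)^(67/48) ≈ 0.3800; Cmin,ss = (1993/81)·f/(1−f) ≈ 15.080 mg/L.
Difference ≈ 14.688 − 15.080 ≈ -0.392 mg/L.

-0.4 mg/L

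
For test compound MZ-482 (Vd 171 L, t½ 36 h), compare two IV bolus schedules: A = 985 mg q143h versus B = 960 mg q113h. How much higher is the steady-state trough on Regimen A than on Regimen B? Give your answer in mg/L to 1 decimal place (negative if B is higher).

-0.3 mg/L

Regimen A: f = (1/2)^(143/36) ≈ 0.0637; Cmin,ss = (985/171)·f/(1−f) ≈ 0.392 mg/L.
Regimen B: f = (1/2)^(113/36) ≈ 0.1135; Cmin,ss = (960/171)·f/(1−f) ≈ 0.719 mg/L.
Difference ≈ 0.392 − 0.719 ≈ -0.327 mg/L.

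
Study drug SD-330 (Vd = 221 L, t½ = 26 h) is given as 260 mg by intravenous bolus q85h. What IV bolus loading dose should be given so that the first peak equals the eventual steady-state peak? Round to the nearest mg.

f = (1/2)^(85/26) ≈ 0.103720; accumulation ratio R = 1/(1−f) ≈ 1.11572.
Loading dose to hit Cmax,ss on first dose: D_load = D_maint·R ≈ 260 × 1.11572 ≈ 290.09 mg.

290 mg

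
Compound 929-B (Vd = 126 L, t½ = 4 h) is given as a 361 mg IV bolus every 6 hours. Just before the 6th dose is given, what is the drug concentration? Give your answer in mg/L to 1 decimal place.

f = (1/2)^(τ/t½) = (1/2)^(6/4) ≈ 0.3536.
C₀ = D/Vd = 361/126 ≈ 2.865 mg/L.
Before the 6th dose, 5 doses have been given. Superposition: Cmin = C₀·(f + f² + … + f^5).
≈ 2.865 × (0.3536 + 0.1250 + 0.0442 + 0.0156 + 0.0055) ≈ 2.865 × 0.5439 ≈ 1.558 mg/L.

1.6 mg/L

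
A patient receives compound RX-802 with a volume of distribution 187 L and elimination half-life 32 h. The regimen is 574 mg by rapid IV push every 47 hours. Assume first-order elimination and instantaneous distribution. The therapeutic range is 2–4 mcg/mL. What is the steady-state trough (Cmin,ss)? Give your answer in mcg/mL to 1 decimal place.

1.7 mcg/mL

τ/t½ = 47/32 ≈ 1.4688, so fraction remaining f = (1/2)^(47/32) ≈ 0.3613.
Each bolus raises the concentration by D/Vd = 574/187 ≈ 3.070 mcg/mL.
Steady-state trough Cmin,ss = C₀·f/(1−f) ≈ 3.070 × 0.3613/0.6387 ≈ 1.737 mcg/mL.
Trough 1.7 mcg/mL vs MEC 2 mcg/mL: subtherapeutic.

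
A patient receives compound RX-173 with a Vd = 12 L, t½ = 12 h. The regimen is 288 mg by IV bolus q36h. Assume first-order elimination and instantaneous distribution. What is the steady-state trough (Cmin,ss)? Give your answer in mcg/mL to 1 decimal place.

The dosing interval is 3 half-lives, so f = 2^(−3) = 0.125.
Accumulation ratio R = 1/(1 − f) = 1/0.875 = 8/7.
Single-dose peak C₀ = D/Vd = 288/12 = 24 mcg/mL.
Steady-state peak Cmax,ss = C₀·R = 24 × 8/7 ≈ 27.429 mcg/mL.
Steady-state trough Cmin,ss = Cmax,ss·f ≈ 27.429 × 0.125 ≈ 3.429 mcg/mL.

3.4 mcg/mL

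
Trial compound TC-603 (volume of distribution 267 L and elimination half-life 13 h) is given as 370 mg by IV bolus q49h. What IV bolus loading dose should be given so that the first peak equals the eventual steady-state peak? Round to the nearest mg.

399 mg

f = (1/2)^(49/13) ≈ 0.073341; accumulation ratio R = 1/(1−f) ≈ 1.07915.
Loading dose to hit Cmax,ss on first dose: D_load = D_maint·R ≈ 370 × 1.07915 ≈ 399.29 mg.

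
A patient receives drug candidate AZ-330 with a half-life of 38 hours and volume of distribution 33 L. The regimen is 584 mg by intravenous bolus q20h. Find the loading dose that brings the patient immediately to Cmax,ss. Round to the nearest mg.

f = (1/2)^(20/38) ≈ 0.694326; accumulation ratio R = 1/(1−f) ≈ 3.27146.
Loading dose to hit Cmax,ss on first dose: D_load = D_maint·R ≈ 584 × 3.27146 ≈ 1910.53 mg.

1911 mg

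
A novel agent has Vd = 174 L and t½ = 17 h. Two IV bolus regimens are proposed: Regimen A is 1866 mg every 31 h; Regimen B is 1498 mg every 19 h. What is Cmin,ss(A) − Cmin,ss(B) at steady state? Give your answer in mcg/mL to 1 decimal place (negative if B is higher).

Regimen A: f = (1/2)^(31/17) ≈ 0.2825; Cmin,ss = (1866/174)·f/(1−f) ≈ 4.222 mcg/mL.
Regimen B: f = (1/2)^(19/17) ≈ 0.4608; Cmin,ss = (1498/174)·f/(1−f) ≈ 7.357 mcg/mL.
Difference ≈ 4.222 − 7.357 ≈ -3.135 mcg/mL.

-3.1 mcg/mL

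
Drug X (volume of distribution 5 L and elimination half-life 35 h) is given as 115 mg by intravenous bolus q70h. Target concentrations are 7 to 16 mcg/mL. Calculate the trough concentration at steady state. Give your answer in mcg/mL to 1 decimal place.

τ = 70 h = 2 half-lives, so f = (1/2)^2 = 0.25.
Accumulation ratio R = 1/(1 − f) = 1/0.75 = 4/3.
Single-dose peak C₀ = D/Vd = 115/5 = 23 mcg/mL.
Steady-state peak Cmax,ss = C₀·R = 23 × 4/3 ≈ 30.667 mcg/mL.
Steady-state trough Cmin,ss = Cmax,ss·f ≈ 30.667 × 0.25 ≈ 7.667 mcg/mL.
Trough 7.7 mcg/mL vs MEC 7 mcg/mL: adequate.

7.7 mcg/mL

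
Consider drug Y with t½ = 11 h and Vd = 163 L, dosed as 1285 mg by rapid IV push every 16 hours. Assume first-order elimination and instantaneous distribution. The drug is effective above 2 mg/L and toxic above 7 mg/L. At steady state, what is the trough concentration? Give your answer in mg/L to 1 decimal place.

Over one 16-h interval, 16/11 ≈ 1.4545 half-lives elapse, leaving f ≈ 0.3649 of each dose.
Single-dose peak C₀ = D/Vd = 1285/163 ≈ 7.883 mg/L.
Steady-state trough Cmin,ss = C₀·f/(1−f) ≈ 7.883 × 0.3649/0.6351 ≈ 4.529 mg/L.
Trough 4.5 mg/L vs MEC 2 mg/L: adequate.

4.5 mg/L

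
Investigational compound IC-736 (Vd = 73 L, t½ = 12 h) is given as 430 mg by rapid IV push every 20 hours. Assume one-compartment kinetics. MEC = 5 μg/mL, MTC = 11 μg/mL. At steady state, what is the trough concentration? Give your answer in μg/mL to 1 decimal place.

2.7 μg/mL

k = ln2/t½ = ln2/12 ≈ 0.057762 h⁻¹; fraction remaining f = e^(−kτ) = e^(−0.057762×20) ≈ 0.3150.
Accumulation ratio R = 1/(1 − f) ≈ 1/0.6850 ≈ 1.4599.
Single-dose peak C₀ = D/Vd = 430/73 ≈ 5.890 μg/mL.
Steady-state peak Cmax,ss = C₀·R ≈ 5.890 × 1.4599 ≈ 8.599 μg/mL.
Steady-state trough Cmin,ss = Cmax,ss·f ≈ 8.599 × 0.3150 ≈ 2.709 μg/mL.
Trough 2.7 μg/mL vs MEC 5 μg/mL: subtherapeutic.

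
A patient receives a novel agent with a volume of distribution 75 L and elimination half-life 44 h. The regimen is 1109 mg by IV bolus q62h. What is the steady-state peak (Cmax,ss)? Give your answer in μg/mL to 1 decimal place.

τ/t½ = 62/44 ≈ 1.4091, so fraction remaining f = (1/2)^(62/44) ≈ 0.3765.
Accumulation ratio R = 1/(1 − f) ≈ 1/0.6235 ≈ 1.6038.
Each bolus raises the concentration by D/Vd = 1109/75 ≈ 14.787 μg/mL.
Steady-state peak Cmax,ss = C₀·R ≈ 14.787 × 1.6038 ≈ 23.715 μg/mL.

23.7 μg/mL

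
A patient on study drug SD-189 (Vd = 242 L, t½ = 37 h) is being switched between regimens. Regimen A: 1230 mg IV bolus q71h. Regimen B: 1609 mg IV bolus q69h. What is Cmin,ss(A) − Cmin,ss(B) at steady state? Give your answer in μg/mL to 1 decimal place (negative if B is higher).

Regimen A: f = (1/2)^(71/37) ≈ 0.2645; Cmin,ss = (1230/242)·f/(1−f) ≈ 1.828 μg/mL.
Regimen B: f = (1/2)^(69/37) ≈ 0.2745; Cmin,ss = (1609/242)·f/(1−f) ≈ 2.516 μg/mL.
Difference ≈ 1.828 − 2.516 ≈ -0.688 μg/mL.

-0.7 μg/mL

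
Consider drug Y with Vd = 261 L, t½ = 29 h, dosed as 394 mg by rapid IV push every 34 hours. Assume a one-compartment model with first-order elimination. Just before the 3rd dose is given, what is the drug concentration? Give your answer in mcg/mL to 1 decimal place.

f = (1/2)^(τ/t½) = (1/2)^(34/29) ≈ 0.4437.
C₀ = D/Vd = 394/261 ≈ 1.510 mcg/mL.
Before the 3rd dose, 2 doses have been given. Superposition: Cmin = C₀·(f + f²).
≈ 1.510 × (0.4437 + 0.1969) ≈ 1.510 × 0.6406 ≈ 0.967 mcg/mL.

1.0 mcg/mL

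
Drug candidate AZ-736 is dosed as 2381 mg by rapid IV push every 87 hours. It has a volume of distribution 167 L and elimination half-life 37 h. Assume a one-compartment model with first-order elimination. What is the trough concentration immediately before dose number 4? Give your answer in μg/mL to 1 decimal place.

3.4 μg/mL

f = (1/2)^(τ/t½) = (1/2)^(87/37) ≈ 0.1960.
C₀ = D/Vd = 2381/167 ≈ 14.257 μg/mL.
Before the 4th dose, 3 doses have been given. Superposition: Cmin = C₀·(f + f² + … + f^3).
≈ 14.257 × (0.1960 + 0.0384 + 0.0075) ≈ 14.257 × 0.2419 ≈ 3.449 μg/mL.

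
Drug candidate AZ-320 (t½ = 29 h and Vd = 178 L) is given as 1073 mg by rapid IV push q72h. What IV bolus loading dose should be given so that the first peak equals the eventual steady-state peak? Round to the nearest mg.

f = (1/2)^(72/29) ≈ 0.178902; accumulation ratio R = 1/(1−f) ≈ 1.21788.
Loading dose to hit Cmax,ss on first dose: D_load = D_maint·R ≈ 1073 × 1.21788 ≈ 1306.79 mg.

1307 mg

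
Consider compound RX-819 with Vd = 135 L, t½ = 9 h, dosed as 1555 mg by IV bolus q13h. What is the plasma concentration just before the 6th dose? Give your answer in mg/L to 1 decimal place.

6.6 mg/L

f = (1/2)^(τ/t½) = (1/2)^(13/9) ≈ 0.3674.
C₀ = D/Vd = 1555/135 ≈ 11.519 mg/L.
Before the 6th dose, 5 doses have been given. Superposition: Cmin = C₀·(f + f² + … + f^5).
≈ 11.519 × (0.3674 + 0.1350 + 0.0496 + 0.0182 + 0.0067) ≈ 11.519 × 0.5769 ≈ 6.645 mg/L.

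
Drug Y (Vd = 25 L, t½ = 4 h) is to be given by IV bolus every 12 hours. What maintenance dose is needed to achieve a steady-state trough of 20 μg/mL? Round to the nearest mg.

3500 mg

τ/t½ = 12/4 ≈ 3, so f = (1/2)^(12/4) ≈ 0.125000.
Cmin,ss = (D/Vd)·f/(1−f), so D = Cmin,ss·Vd·(1−f)/f.
D = 20 × 25 × (1−f)/f ≈ 20 × 25 × 7.00000 ≈ 3500.00 mg.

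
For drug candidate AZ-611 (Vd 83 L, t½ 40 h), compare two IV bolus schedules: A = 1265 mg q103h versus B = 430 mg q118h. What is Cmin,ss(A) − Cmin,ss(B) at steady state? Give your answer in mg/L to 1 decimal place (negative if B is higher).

Regimen A: f = (1/2)^(103/40) ≈ 0.1678; Cmin,ss = (1265/83)·f/(1−f) ≈ 3.073 mg/L.
Regimen B: f = (1/2)^(118/40) ≈ 0.1294; Cmin,ss = (430/83)·f/(1−f) ≈ 0.770 mg/L.
Difference ≈ 3.073 − 0.770 ≈ 2.303 mg/L.

2.3 mg/L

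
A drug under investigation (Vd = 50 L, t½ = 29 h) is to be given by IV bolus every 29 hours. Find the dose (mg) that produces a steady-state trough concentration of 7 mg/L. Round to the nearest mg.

350 mg

τ/t½ = 29/29 ≈ 1, so f = (1/2)^(29/29) ≈ 0.500000.
Cmin,ss = (D/Vd)·f/(1−f), so D = Cmin,ss·Vd·(1−f)/f.
D = 7 × 50 × (1−f)/f ≈ 7 × 50 × 1.00000 ≈ 350.00 mg.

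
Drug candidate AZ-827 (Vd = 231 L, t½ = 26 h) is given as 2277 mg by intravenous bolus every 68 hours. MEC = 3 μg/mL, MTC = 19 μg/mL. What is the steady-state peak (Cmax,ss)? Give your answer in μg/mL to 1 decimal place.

τ/t½ = 68/26 ≈ 2.6154, so fraction remaining f = (1/2)^(68/26) ≈ 0.1632.
Accumulation ratio R = 1/(1 − f) ≈ 1/0.8368 ≈ 1.1950.
Single-dose peak C₀ = D/Vd = 2277/231 ≈ 9.857 μg/mL.
Steady-state peak Cmax,ss = C₀·R ≈ 9.857 × 1.1950 ≈ 11.779 μg/mL.
Peak 11.8 μg/mL vs MTC 19 μg/mL: below toxic threshold.

11.8 μg/mL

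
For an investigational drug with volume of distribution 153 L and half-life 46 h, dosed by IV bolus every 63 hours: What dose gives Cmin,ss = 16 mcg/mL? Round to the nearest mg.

3877 mg

τ/t½ = 63/46 ≈ 1.3696, so f = (1/2)^(63/46) ≈ 0.387008.
Cmin,ss = (D/Vd)·f/(1−f), so D = Cmin,ss·Vd·(1−f)/f.
D = 16 × 153 × (1−f)/f ≈ 16 × 153 × 1.58393 ≈ 3877.46 mg.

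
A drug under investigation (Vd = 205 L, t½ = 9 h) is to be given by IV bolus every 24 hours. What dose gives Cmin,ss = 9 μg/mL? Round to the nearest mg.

τ/t½ = 24/9 ≈ 2.6667, so f = (1/2)^(24/9) ≈ 0.157490.
Cmin,ss = (D/Vd)·f/(1−f), so D = Cmin,ss·Vd·(1−f)/f.
D = 9 × 205 × (1−f)/f ≈ 9 × 205 × 5.34961 ≈ 9870.03 mg.

9870 mg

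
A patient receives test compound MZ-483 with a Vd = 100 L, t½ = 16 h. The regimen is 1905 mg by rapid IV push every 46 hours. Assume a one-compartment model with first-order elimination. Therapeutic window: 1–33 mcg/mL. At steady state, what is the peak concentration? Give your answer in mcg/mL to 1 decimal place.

Over one 46-h interval, 46/16 ≈ 2.875 half-lives elapse, leaving f ≈ 0.1363 of each dose.
Accumulation ratio R = 1/(1 − f) ≈ 1/0.8637 ≈ 1.1578.
Each bolus raises the concentration by D/Vd = 1905/100 ≈ 19.050 mcg/mL.
Steady-state peak Cmax,ss = C₀·R ≈ 19.050 × 1.1578 ≈ 22.056 mcg/mL.
Peak 22.1 mcg/mL vs MTC 33 mcg/mL: below toxic threshold.

22.1 mcg/mL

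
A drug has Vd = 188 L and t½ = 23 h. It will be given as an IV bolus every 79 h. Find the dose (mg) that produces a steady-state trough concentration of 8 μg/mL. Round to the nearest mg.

τ/t½ = 79/23 ≈ 3.4348, so f = (1/2)^(79/23) ≈ 0.092476.
Cmin,ss = (D/Vd)·f/(1−f), so D = Cmin,ss·Vd·(1−f)/f.
D = 8 × 188 × (1−f)/f ≈ 8 × 188 × 9.81362 ≈ 14759.68 mg.

14760 mg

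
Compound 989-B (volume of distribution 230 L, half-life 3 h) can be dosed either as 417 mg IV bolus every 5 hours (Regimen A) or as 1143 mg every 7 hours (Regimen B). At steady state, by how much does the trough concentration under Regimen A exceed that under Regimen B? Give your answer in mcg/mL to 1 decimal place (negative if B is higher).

Regimen A: f = (1/2)^(5/3) ≈ 0.3150; Cmin,ss = (417/230)·f/(1−f) ≈ 0.834 mcg/mL.
Regimen B: f = (1/2)^(7/3) ≈ 0.1984; Cmin,ss = (1143/230)·f/(1−f) ≈ 1.230 mcg/mL.
Difference ≈ 0.834 − 1.230 ≈ -0.396 mcg/mL.

-0.4 mcg/mL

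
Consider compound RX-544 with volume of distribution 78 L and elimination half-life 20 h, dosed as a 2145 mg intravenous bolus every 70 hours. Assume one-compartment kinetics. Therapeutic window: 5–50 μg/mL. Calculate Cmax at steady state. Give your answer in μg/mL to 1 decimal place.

τ/t½ = 70/20 ≈ 3.5, so fraction remaining f = (1/2)^(70/20) ≈ 0.0884.
At steady state, accumulation factor R = 1/(1 − e^(−kτ)) ≈ 1.0970.
Each bolus raises the concentration by D/Vd = 2145/78 ≈ 27.500 μg/mL.
Steady-state peak Cmax,ss = C₀·R ≈ 27.500 × 1.0970 ≈ 30.168 μg/mL.
Peak 30.2 μg/mL vs MTC 50 μg/mL: below toxic threshold.

30.2 μg/mL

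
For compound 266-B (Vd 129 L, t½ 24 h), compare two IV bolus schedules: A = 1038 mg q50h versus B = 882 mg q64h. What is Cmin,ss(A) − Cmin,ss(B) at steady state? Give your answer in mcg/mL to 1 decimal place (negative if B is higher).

Regimen A: f = (1/2)^(50/24) ≈ 0.2360; Cmin,ss = (1038/129)·f/(1−f) ≈ 2.486 mcg/mL.
Regimen B: f = (1/2)^(64/24) ≈ 0.1575; Cmin,ss = (882/129)·f/(1−f) ≈ 1.278 mcg/mL.
Difference ≈ 2.486 − 1.278 ≈ 1.208 mcg/mL.

1.2 mcg/mL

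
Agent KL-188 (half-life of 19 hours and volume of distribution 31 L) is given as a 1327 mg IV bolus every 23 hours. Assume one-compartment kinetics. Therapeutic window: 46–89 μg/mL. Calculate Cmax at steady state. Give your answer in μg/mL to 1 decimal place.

75.4 μg/mL

k = ln2/t½ = ln2/19 ≈ 0.036481 h⁻¹; fraction remaining f = e^(−kτ) = e^(−0.036481×23) ≈ 0.4321.
Accumulation ratio R = 1/(1 − f) ≈ 1/0.5679 ≈ 1.7609.
Single-dose peak C₀ = D/Vd = 1327/31 ≈ 42.806 μg/mL.
Steady-state peak Cmax,ss = C₀·R ≈ 42.806 × 1.7609 ≈ 75.377 μg/mL.
Peak 75.4 μg/mL vs MTC 89 μg/mL: below toxic threshold.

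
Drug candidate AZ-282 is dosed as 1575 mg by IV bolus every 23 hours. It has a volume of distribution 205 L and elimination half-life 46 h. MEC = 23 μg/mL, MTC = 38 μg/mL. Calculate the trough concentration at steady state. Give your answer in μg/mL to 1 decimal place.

τ/t½ = 23/46 ≈ 0.5, so fraction remaining f = (1/2)^(23/46) ≈ 0.7071.
Accumulation ratio R = 1/(1 − f) ≈ 1/0.2929 ≈ 3.4141.
Single-dose peak C₀ = D/Vd = 1575/205 ≈ 7.683 μg/mL.
Cmax,ss = C₀/(1 − f) ≈ 7.683/0.2929 ≈ 26.231 μg/mL.
Steady-state trough Cmin,ss = Cmax,ss·f ≈ 26.231 × 0.7071 ≈ 18.548 μg/mL.
Trough 18.5 μg/mL vs MEC 23 μg/mL: subtherapeutic.

18.5 μg/mL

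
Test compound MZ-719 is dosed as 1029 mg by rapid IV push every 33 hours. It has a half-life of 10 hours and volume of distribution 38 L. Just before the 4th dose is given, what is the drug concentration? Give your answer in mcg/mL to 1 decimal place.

3.1 mcg/mL

f = (1/2)^(τ/t½) = (1/2)^(33/10) ≈ 0.1015.
C₀ = D/Vd = 1029/38 ≈ 27.079 mcg/mL.
Before the 4th dose, 3 doses have been given. Superposition: Cmin = C₀·(f + f² + … + f^3).
≈ 27.079 × (0.1015 + 0.0103 + 0.0010) ≈ 27.079 × 0.1128 ≈ 3.055 mcg/mL.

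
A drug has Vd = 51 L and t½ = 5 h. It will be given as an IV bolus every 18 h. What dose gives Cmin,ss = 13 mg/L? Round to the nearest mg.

τ/t½ = 18/5 ≈ 3.6, so f = (1/2)^(18/5) ≈ 0.082469.
Cmin,ss = (D/Vd)·f/(1−f), so D = Cmin,ss·Vd·(1−f)/f.
D = 13 × 51 × (1−f)/f ≈ 13 × 51 × 11.12577 ≈ 7376.39 mg.

7376 mg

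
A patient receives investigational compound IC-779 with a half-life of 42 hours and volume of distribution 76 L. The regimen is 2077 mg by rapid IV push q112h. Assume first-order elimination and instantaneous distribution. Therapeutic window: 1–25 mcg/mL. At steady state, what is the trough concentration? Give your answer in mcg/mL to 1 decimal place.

Over one 112-h interval, 112/42 ≈ 2.6667 half-lives elapse, leaving f ≈ 0.1575 of each dose.
At steady state, accumulation factor R = 1/(1 − e^(−kτ)) ≈ 1.1869.
Each bolus raises the concentration by D/Vd = 2077/76 ≈ 27.329 mcg/mL.
Steady-state peak Cmax,ss = C₀·R ≈ 27.329 × 1.1869 ≈ 32.437 mcg/mL.
One interval later, Cmin,ss = Cmax,ss·e^(−kτ) ≈ 32.437 × 0.1575 ≈ 5.109 mcg/mL.
Trough 5.1 mcg/mL vs MEC 1 mcg/mL: adequate.

5.1 mcg/mL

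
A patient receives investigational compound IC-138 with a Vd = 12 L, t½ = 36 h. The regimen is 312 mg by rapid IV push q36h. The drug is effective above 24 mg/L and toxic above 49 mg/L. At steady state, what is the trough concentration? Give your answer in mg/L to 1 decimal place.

τ = 36 h = 1 half-life, so f = (1/2)^1 = 0.5.
Accumulation ratio R = 1/(1 − f) = 1/0.5 = 2/1.
Single-dose peak C₀ = D/Vd = 312/12 = 26 mg/L.
Steady-state peak Cmax,ss = C₀·R = 26 × 2/1 ≈ 52.000 mg/L.
Steady-state trough Cmin,ss = Cmax,ss·f ≈ 52.000 × 0.5 ≈ 26.000 mg/L.
Trough 26.0 mg/L vs MEC 24 mg/L: adequate.

26.0 mg/L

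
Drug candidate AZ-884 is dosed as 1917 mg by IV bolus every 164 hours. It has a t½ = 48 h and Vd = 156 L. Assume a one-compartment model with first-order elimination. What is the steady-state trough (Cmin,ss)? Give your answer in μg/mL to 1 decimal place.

Over one 164-h interval, 164/48 ≈ 3.4167 half-lives elapse, leaving f ≈ 0.0936 of each dose.
Single-dose peak C₀ = D/Vd = 1917/156 ≈ 12.288 μg/mL.
Steady-state trough Cmin,ss = C₀·f/(1−f) ≈ 12.288 × 0.0936/0.9064 ≈ 1.269 μg/mL.

1.3 μg/mL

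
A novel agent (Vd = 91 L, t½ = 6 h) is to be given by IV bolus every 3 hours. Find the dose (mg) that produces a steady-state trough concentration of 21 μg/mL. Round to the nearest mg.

τ/t½ = 3/6 ≈ 0.5, so f = (1/2)^(3/6) ≈ 0.707107.
Cmin,ss = (D/Vd)·f/(1−f), so D = Cmin,ss·Vd·(1−f)/f.
D = 21 × 91 × (1−f)/f ≈ 21 × 91 × 0.41421 ≈ 791.56 mg.

792 mg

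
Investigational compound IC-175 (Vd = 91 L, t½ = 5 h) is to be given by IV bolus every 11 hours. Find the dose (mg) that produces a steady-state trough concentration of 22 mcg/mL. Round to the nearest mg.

τ/t½ = 11/5 ≈ 2.2, so f = (1/2)^(11/5) ≈ 0.217638.
Cmin,ss = (D/Vd)·f/(1−f), so D = Cmin,ss·Vd·(1−f)/f.
D = 22 × 91 × (1−f)/f ≈ 22 × 91 × 3.59479 ≈ 7196.77 mg.

7197 mg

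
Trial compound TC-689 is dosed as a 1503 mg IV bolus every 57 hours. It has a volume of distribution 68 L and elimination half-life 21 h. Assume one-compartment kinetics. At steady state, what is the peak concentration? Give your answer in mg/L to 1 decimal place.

26.1 mg/L

k = ln2/t½ = ln2/21 ≈ 0.033007 h⁻¹; fraction remaining f = e^(−kτ) = e^(−0.033007×57) ≈ 0.1524.
Accumulation ratio R = 1/(1 − f) ≈ 1/0.8476 ≈ 1.1798.
Each bolus raises the concentration by D/Vd = 1503/68 ≈ 22.103 mg/L.
Steady-state peak Cmax,ss = C₀·R ≈ 22.103 × 1.1798 ≈ 26.077 mg/L.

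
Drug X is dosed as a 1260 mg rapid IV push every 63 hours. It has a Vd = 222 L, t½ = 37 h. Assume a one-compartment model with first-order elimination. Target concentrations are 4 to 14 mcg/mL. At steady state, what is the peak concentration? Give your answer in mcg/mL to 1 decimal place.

8.2 mcg/mL

τ/t½ = 63/37 ≈ 1.7027, so fraction remaining f = (1/2)^(63/37) ≈ 0.3072.
At steady state, accumulation factor R = 1/(1 − e^(−kτ)) ≈ 1.4434.
Single-dose peak C₀ = D/Vd = 1260/222 ≈ 5.676 mcg/mL.
Cmax,ss = C₀/(1 − f) ≈ 5.676/0.6928 ≈ 8.193 mcg/mL.
Peak 8.2 mcg/mL vs MTC 14 mcg/mL: below toxic threshold.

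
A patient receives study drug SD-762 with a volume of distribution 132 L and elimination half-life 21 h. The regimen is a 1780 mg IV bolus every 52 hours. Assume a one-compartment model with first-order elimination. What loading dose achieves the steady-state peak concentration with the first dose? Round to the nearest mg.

2170 mg

f = (1/2)^(52/21) ≈ 0.179718; accumulation ratio R = 1/(1−f) ≈ 1.21909.
Loading dose to hit Cmax,ss on first dose: D_load = D_maint·R ≈ 1780 × 1.21909 ≈ 2169.98 mg.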